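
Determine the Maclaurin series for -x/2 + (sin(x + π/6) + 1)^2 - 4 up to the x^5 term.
3·√(3)·x^5/40 - x^4/8 - √(3)·x^3/2 + x·(-1/2 + 3·√(3)/2) - 7/4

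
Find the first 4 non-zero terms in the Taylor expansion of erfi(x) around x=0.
x^7/(21·√(π)) + x^5/(5·√(π)) + 2·x^3/(3·√(π)) + 2·x/√(π)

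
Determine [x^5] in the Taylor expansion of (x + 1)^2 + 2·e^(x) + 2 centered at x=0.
Expand to order 5: (x + 1)^2 + 2·e^(x) + 2 = x^5/60 + x^4/12 + x^3/3 + 2·x^2 + 4·x + 5 + O(x^6).
The coefficient of x^5 is 1/60.

Final answer: 1/60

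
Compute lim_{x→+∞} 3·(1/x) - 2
Evaluate the dominant behaviour as x → +∞; each term tends to a finite value or vanishes.
Limit = -2.

Final answer: -2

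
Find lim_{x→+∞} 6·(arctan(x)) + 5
Evaluate the dominant behaviour as x → +∞; each term tends to a finite value or vanishes.
Limit = 5 + 3·π.

Final answer: 5 + 3·π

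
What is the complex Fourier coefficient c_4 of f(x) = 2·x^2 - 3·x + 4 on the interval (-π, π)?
Compute the real Fourier coefficients first: a_4 = 1/2, b_4 = 3/2.
Then c_4 = (a_4 − i·b_4)/2 = 1/4 - 3·i/4.

Final answer: 1/4 - 3·i/4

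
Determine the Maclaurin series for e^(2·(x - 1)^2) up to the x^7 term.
-2960·x^7·e^(2)/63 + 1996·x^6·e^(2)/45 - 568·x^5·e^(2)/15 + 86·x^4·e^(2)/3 - 56·x^3·e^(2)/3 + 10·x^2·e^(2) - 4·x·e^(2) + e^(2)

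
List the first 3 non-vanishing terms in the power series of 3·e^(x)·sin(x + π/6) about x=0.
3·√(3)·x^2/2 + x·(3/2 + 3·√(3)/2) + 3/2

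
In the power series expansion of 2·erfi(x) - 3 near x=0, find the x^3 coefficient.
Expand to order 3: 2·erfi(x) - 3 = 4·x^3/(3·√(π)) + 4·x/√(π) - 3 + O(x^4).
The coefficient of x^3 is 4/(3·√(π)).

Final answer: 4/(3·√(π))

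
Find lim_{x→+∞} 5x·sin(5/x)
As x → +∞: let u = 5/x → 0⁺; then 5·x·sin(5/x) = 5·5·sin(u)/u → 5·5·1 = 25.
Limit = 25.

Final answer: 25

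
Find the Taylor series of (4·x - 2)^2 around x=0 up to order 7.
16·x^2 - 16·x + 4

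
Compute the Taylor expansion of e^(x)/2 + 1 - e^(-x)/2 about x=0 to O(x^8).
x^7/5040 + x^5/120 + x^3/6 + x + 1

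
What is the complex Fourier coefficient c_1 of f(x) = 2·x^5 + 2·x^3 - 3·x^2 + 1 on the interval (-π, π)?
Compute the real Fourier coefficients first: a_1 = 12, b_1 = -76·π^2 + 4·π^4 + 456.
Then c_1 = (a_1 − i·b_1)/2 = 6 - 228·i - 2·i·π^4 + 38·i·π^2.

Final answer: 6 - 228·i - 2·i·π^4 + 38·i·π^2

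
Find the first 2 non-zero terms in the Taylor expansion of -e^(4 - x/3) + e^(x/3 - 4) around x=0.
x·(e^(-4)/3 + e^(4)/3) - e^(4) + e^(-4)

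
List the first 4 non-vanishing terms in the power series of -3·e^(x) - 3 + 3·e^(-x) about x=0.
-x^5/20 - x^3 - 6·x - 3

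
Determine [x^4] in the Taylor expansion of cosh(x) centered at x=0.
Expand to order 4: cosh(x) = x^4/24 + x^2/2 + 1 + O(x^5).
The coefficient of x^4 is 1/24.

Final answer: 1/24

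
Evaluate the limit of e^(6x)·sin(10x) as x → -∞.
Evaluate the dominant behaviour as x → -∞; each term tends to a finite value or vanishes.
Limit = 0.

Final answer: 0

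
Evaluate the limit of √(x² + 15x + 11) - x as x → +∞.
This is an ∞ − ∞ indeterminate form.
Multiply and divide by the conjugate √(x²+15x + 11) + x; the x² terms cancel, leaving (15x + 11)/(√(x²+15x + 11)+x) → 15/2.
Limit = 15/2.

Final answer: 15/2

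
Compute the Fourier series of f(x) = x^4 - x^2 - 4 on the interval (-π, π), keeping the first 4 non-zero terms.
(52 - 8·π^2)·cos(x) + (-4 + 2·π^2)·cos(2·x) + (28/27 - 8·π^2/9)·cos(3·x) - 4 - π^2/3 + π^4/5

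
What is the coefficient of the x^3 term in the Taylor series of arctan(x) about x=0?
Expand to order 3: arctan(x) = -x^3/3 + x + O(x^4).
The coefficient of x^3 is -1/3.

Final answer: -1/3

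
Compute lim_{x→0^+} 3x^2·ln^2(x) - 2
The product is a 0·∞ indeterminate form at x → 0⁺.
Rewrite the product as 3·ln^2(x) / x^(-2) and apply L'Hôpital, or use the standard hierarchy x^(-2) ≫ |ln x|^2 as x → 0⁺.
The indeterminate product → 0, so the limit = -2.

Final answer: -2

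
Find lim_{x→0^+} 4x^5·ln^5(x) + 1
The product is a 0·∞ indeterminate form at x → 0⁺.
Rewrite the product as 4·ln^5(x) / x^(-5) and apply L'Hôpital, or use the standard hierarchy x^(-5) ≫ |ln x|^5 as x → 0⁺.
The indeterminate product → 0, so the limit = 1.

Final answer: 1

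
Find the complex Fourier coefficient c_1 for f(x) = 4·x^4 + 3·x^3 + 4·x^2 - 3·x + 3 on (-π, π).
Compute the real Fourier coefficients first: a_1 = 176 - 32·π^2, b_1 = -42 + 6·π^2.
Then c_1 = (a_1 − i·b_1)/2 = -16·π^2 + 88 - 3·i·π^2 + 21·i.

Final answer: -16·π^2 + 88 - 3·i·π^2 + 21·i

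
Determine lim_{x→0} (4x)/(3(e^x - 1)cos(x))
Both numerator and denominator → 0 as x → 0; this is a 0/0 indeterminate form.
Expand each to leading order near x = 0: numerator ~ 4·x, denominator ~ 3·x.
The limit of the ratio is 4/3.

Final answer: 4/3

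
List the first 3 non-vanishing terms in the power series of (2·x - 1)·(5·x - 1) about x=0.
10·x^2 - 7·x + 1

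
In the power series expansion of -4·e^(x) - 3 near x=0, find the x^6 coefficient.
Expand to order 6: -4·e^(x) - 3 = -x^6/180 - x^5/30 - x^4/6 - 2·x^3/3 - 2·x^2 - 4·x - 7 + O(x^7).
The coefficient of x^6 is -1/180.

Final answer: -1/180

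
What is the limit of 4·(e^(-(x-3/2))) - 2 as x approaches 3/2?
Direct substitution at x = 3/2 gives 2.

Final answer: 2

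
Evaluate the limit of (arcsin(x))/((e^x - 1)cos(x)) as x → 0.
Both numerator and denominator → 0 as x → 0; this is a 0/0 indeterminate form.
Expand each to leading order near x = 0: numerator ~ x, denominator ~ x.
The limit of the ratio is 1.

Final answer: 1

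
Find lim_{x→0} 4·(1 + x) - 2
Direct substitution at x = 0 gives 2.

Final answer: 2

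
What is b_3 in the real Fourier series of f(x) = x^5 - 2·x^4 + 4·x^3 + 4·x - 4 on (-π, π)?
b_3 = (1/π) ∫_{-π}^{π} f(x)·sin(3x) dx.
Evaluate the integral (use parity and integration by parts as needed): b_3 = 152/81 + 32·π^2/27 + 2·π^4/3.

Final answer: 152/81 + 32·π^2/27 + 2·π^4/3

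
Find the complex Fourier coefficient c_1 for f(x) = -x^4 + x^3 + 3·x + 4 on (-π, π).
Compute the real Fourier coefficients first: a_1 = -48 + 8·π^2, b_1 = -6 + 2·π^2.
Then c_1 = (a_1 − i·b_1)/2 = -24 + 4·π^2 - i·π^2 + 3·i.

Final answer: -24 + 4·π^2 - i·π^2 + 3·i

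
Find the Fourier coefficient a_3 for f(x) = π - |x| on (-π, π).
a_3 = (1/π) ∫_{-π}^{π} f(x)·cos(3x) dx.
Evaluate the integral (use parity and integration by parts as needed): a_3 = 4/(9·π).

Final answer: 4/(9·π)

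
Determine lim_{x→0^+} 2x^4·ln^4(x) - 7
The product is a 0·∞ indeterminate form at x → 0⁺.
Rewrite the product as 2·ln^4(x) / x^(-4) and apply L'Hôpital, or use the standard hierarchy x^(-4) ≫ |ln x|^4 as x → 0⁺.
The indeterminate product → 0, so the limit = -7.

Final answer: -7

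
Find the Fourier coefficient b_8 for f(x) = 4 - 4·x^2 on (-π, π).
b_8 = (1/π) ∫_{-π}^{π} f(x)·sin(8x) dx.
Evaluate the integral (use parity and integration by parts as needed): b_8 = 0.

Final answer: 0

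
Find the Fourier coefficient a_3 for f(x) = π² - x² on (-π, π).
a_3 = (1/π) ∫_{-π}^{π} f(x)·cos(3x) dx.
Evaluate the integral (use parity and integration by parts as needed): a_3 = 4/9.

Final answer: 4/9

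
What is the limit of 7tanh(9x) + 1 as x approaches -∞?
Evaluate the dominant behaviour as x → -∞; each term tends to a finite value or vanishes.
Limit = -6.

Final answer: -6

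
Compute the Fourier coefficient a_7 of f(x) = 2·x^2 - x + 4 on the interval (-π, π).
a_7 = (1/π) ∫_{-π}^{π} f(x)·cos(7x) dx.
Evaluate the integral (use parity and integration by parts as needed): a_7 = -8/49.

Final answer: -8/49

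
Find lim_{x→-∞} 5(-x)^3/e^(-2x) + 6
The quotient is an ∞/∞ indeterminate form as x → -∞.
Compare growth rates of the dominant terms (exponentials ≫ polynomials ≫ logarithms), or apply L'Hôpital's rule; the quotient → 0.
Adding the constant: 0 + 6 = 6. Limit = 6.

Final answer: 6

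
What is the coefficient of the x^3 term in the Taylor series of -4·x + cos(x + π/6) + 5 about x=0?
Expand to order 3: -4·x + cos(x + π/6) + 5 = x^3/12 - √(3)·x^2/4 - 9·x/2 + √(3)/2 + 5 + O(x^4).
The coefficient of x^3 is 1/12.

Final answer: 1/12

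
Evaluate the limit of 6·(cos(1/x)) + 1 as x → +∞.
Evaluate the dominant behaviour as x → +∞; each term tends to a finite value or vanishes.
Limit = 7.

Final answer: 7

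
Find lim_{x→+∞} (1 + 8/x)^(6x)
As x → +∞: write (1 + 8/x)^(6x) = ((1 + 8/x)^x)^6 → (e^8)^6 = e^48.
Limit = e^(48).

Final answer: e^(48)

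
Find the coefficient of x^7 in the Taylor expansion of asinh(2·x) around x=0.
Expand to order 7: asinh(2·x) = -40·x^7/7 + 12·x^5/5 - 4·x^3/3 + 2·x + O(x^8).
The coefficient of x^7 is -40/7.

Final answer: -40/7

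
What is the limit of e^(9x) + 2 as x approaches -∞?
Evaluate the dominant behaviour as x → -∞; each term tends to a finite value or vanishes.
Limit = 2.

Final answer: 2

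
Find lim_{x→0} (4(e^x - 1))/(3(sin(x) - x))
Both numerator and denominator → 0 as x → 0; this is a 0/0 indeterminate form.
Expand each to leading order near x = 0: numerator ~ 4·x, denominator ~ -x^3/2.
The limit of the ratio is -∞.

Final answer: -∞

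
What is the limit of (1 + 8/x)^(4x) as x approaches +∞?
As x → +∞: write (1 + 8/x)^(4x) = ((1 + 8/x)^x)^4 → (e^8)^4 = e^32.
Limit = e^(32).

Final answer: e^(32)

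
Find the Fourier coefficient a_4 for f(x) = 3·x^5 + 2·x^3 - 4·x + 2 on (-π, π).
a_4 = (1/π) ∫_{-π}^{π} f(x)·cos(4x) dx.
Evaluate the integral (use parity and integration by parts as needed): a_4 = 0.

Final answer: 0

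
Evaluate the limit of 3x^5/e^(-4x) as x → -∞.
This is an ∞/∞ indeterminate form as x → -∞.
Compare growth rates of the dominant terms (exponentials ≫ polynomials ≫ logarithms), or apply L'Hôpital's rule; the quotient → 0.
Limit = 0.

Final answer: 0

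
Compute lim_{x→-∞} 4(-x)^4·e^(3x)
This is a 0·∞ indeterminate form at x → -∞.
Rewrite the product as 4(-x)^4 / e^(-3x) (an ∞/∞ form) and apply L'Hôpital, or use the standard hierarchy e^(3|x|) ≫ |(-x)^4| as x → -∞.
The indeterminate product → 0, so the limit = 0.

Final answer: 0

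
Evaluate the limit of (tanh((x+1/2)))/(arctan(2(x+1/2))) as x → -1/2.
Both numerator and denominator → 0 as x → -1/2; this is a 0/0 indeterminate form.
Expand each to leading order near x = -1/2: numerator ~ (x + 1/2), denominator ~ 2·(x + 1/2).
The limit of the ratio is 1/2.

Final answer: 1/2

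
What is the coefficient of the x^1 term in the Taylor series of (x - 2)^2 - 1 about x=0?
Expand to order 1: (x - 2)^2 - 1 = 3 - 4·x + O(x^2).
The coefficient of x^1 is -4.

Final answer: -4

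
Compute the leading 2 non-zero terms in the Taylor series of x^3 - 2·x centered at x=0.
x^3 - 2·x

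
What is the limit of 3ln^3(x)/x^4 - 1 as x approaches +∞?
The quotient is an ∞/∞ indeterminate form as x → +∞.
The polynomial denominator x^4 dominates the logarithmic numerator (any positive power of x ≫ ln^3(x) as x → ∞), so the quotient → 0.
Adding the constant: 0 - 1 = -1. Limit = -1.

Final answer: -1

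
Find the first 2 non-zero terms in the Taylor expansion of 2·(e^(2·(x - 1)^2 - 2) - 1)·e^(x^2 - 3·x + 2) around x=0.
44·x^2·e^(2) - 8·x·e^(2)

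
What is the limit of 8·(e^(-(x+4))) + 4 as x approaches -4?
Direct substitution at x = -4 gives 12.

Final answer: 12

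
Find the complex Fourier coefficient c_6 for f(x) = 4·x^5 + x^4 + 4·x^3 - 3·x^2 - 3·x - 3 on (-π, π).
Compute the real Fourier coefficients first: a_6 = -10/27 + 2·π^2/9, b_6 = -4·π^4/3 - 16·π^2/27 + 89/81.
Then c_6 = (a_6 − i·b_6)/2 = -5/27 + π^2/9 - 89·i/162 + 8·i·π^2/27 + 2·i·π^4/3.

Final answer: -5/27 + π^2/9 - 89·i/162 + 8·i·π^2/27 + 2·i·π^4/3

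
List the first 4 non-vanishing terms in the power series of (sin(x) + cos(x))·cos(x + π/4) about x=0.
-2·√(2)·x^6/45 + √(2)·x^4/3 - √(2)·x^2 + √(2)/2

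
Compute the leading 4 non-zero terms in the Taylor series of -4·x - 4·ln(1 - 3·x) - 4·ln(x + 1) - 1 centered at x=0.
104·x^3/3 + 20·x^2 + 4·x - 1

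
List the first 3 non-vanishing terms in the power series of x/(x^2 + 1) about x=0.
x^5 - x^3 + x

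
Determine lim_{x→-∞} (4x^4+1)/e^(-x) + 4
The quotient is an ∞/∞ indeterminate form as x → -∞.
Compare growth rates of the dominant terms (exponentials ≫ polynomials ≫ logarithms), or apply L'Hôpital's rule; the quotient → 0.
Adding the constant: 0 + 4 = 4. Limit = 4.

Final answer: 4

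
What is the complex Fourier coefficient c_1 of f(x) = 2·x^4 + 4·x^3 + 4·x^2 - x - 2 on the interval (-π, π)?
Compute the real Fourier coefficients first: a_1 = 80 - 16·π^2, b_1 = -50 + 8·π^2.
Then c_1 = (a_1 − i·b_1)/2 = -8·π^2 + 40 - 4·i·π^2 + 25·i.

Final answer: -8·π^2 + 40 - 4·i·π^2 + 25·i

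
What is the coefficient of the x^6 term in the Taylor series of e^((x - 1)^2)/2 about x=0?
173·e/180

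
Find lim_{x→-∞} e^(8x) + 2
Evaluate the dominant behaviour as x → -∞; each term tends to a finite value or vanishes.
Limit = 2.

Final answer: 2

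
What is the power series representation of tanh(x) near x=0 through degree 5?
2·x^5/15 - x^3/3 + x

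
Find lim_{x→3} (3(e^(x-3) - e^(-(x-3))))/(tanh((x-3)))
Both numerator and denominator → 0 as x → 3; this is a 0/0 indeterminate form.
Expand each to leading order near x = 3: numerator ~ 6·(x - 3), denominator ~ (x - 3).
The limit of the ratio is 6.

Final answer: 6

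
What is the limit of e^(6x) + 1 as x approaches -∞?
Evaluate the dominant behaviour as x → -∞; each term tends to a finite value or vanishes.
Limit = 1.

Final answer: 1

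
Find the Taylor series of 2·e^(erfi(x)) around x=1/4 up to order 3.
2·e^(erfi(1/4)) + 4·e^(1/16)·e^(erfi(1/4))·(x - 1/4)/√(π) + (π·e^(1/16)·e^(erfi(1/4)) + 4·√(π)·e^(1/8)·e^(erfi(1/4)))·(x - 1/4)^2/π^(3/2) + (16·π^(3/2)·e^(3/16)·e^(erfi(1/4)) + 12·π^2·e^(1/8)·e^(erfi(1/4)) + 9·π^(5/2)·e^(1/16)·e^(erfi(1/4)))·(x - 1/4)^3/(6·π^3)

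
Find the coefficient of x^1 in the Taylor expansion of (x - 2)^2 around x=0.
Expand to order 1: (x - 2)^2 = 4 - 4·x + O(x^2).
The coefficient of x^1 is -4.

Final answer: -4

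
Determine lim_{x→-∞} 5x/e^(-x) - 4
The quotient is an ∞/∞ indeterminate form as x → -∞.
Compare growth rates of the dominant terms (exponentials ≫ polynomials ≫ logarithms), or apply L'Hôpital's rule; the quotient → 0.
Adding the constant: 0 - 4 = -4. Limit = -4.

Final answer: -4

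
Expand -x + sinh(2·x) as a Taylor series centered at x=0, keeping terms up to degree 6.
4·x^5/15 + 4·x^3/3 + x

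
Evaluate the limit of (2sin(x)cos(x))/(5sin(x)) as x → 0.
Both numerator and denominator → 0 as x → 0; this is a 0/0 indeterminate form.
Expand each to leading order near x = 0: numerator ~ 2·x, denominator ~ 5·x.
The limit of the ratio is 2/5.

Final answer: 2/5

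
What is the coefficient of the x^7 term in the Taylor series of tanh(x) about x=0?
Expand to order 7: tanh(x) = -17·x^7/315 + 2·x^5/15 - x^3/3 + x + O(x^8).
The coefficient of x^7 is -17/315.

Final answer: -17/315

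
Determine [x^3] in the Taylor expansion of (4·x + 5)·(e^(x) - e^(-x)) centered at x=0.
Expand to order 3: (4·x + 5)·(e^(x) - e^(-x)) = 5·x^3/3 + 8·x^2 + 10·x + O(x^4).
The coefficient of x^3 is 5/3.

Final answer: 5/3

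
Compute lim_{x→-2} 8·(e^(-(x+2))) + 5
Direct substitution at x = -2 gives 13.

Final answer: 13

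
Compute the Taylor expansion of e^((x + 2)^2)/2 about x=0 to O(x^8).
2801·x^7·e^(4)/315 + 1847·x^6·e^(4)/180 + 53·x^5·e^(4)/5 + 115·x^4·e^(4)/12 + 22·x^3·e^(4)/3 + 9·x^2·e^(4)/2 + 2·x·e^(4) + e^(4)/2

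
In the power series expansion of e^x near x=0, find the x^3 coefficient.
Expand to order 3: e^x = x^3/6 + x^2/2 + x + 1 + O(x^4).
The coefficient of x^3 is 1/6.

Final answer: 1/6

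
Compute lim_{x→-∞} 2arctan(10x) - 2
Evaluate the dominant behaviour as x → -∞; each term tends to a finite value or vanishes.
Limit = -π - 2.

Final answer: -π - 2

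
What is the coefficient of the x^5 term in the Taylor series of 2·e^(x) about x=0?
Expand to order 5: 2·e^(x) = x^5/60 + x^4/12 + x^3/3 + x^2 + 2·x + 2 + O(x^6).
The coefficient of x^5 is 1/60.

Final answer: 1/60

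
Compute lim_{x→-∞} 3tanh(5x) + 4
Evaluate the dominant behaviour as x → -∞; each term tends to a finite value or vanishes.
Limit = 1.

Final answer: 1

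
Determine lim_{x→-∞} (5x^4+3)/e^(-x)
This is an ∞/∞ indeterminate form as x → -∞.
Compare growth rates of the dominant terms (exponentials ≫ polynomials ≫ logarithms), or apply L'Hôpital's rule; the quotient → 0.
Limit = 0.

Final answer: 0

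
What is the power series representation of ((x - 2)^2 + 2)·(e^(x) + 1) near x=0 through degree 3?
x^2 - 2·x + 12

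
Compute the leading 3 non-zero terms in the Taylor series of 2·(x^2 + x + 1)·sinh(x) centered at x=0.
7·x^3/3 + 2·x^2 + 2·x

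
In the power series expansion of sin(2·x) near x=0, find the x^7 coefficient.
Expand to order 7: sin(2·x) = -8·x^7/315 + 4·x^5/15 - 4·x^3/3 + 2·x + O(x^8).
The coefficient of x^7 is -8/315.

Final answer: -8/315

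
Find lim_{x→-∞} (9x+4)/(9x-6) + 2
Evaluate the dominant behaviour as x → -∞; each term tends to a finite value or vanishes.
Limit = 3.

Final answer: 3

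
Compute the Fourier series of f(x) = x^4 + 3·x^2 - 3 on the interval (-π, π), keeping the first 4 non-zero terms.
(36 - 8·π^2)·cos(x) + 2·π^2·cos(2·x) + (-8·π^2/9 - 20/27)·cos(3·x) - 3 + π^2 + π^4/5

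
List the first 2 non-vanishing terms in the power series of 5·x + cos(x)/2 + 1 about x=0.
5·x + 3/2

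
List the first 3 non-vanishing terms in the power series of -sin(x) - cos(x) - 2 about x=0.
x^2/2 - x - 3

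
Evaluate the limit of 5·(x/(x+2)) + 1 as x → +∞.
Evaluate the dominant behaviour as x → +∞; each term tends to a finite value or vanishes.
Limit = 6.

Final answer: 6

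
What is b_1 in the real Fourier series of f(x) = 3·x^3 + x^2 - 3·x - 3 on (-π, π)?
b_1 = (1/π) ∫_{-π}^{π} f(x)·sin(1x) dx.
Evaluate the integral (use parity and integration by parts as needed): b_1 = -42 + 6·π^2.

Final answer: -42 + 6·π^2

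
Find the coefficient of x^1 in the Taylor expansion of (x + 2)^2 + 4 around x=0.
Expand to order 1: (x + 2)^2 + 4 = 4·x + 8 + O(x^2).
The coefficient of x^1 is 4.

Final answer: 4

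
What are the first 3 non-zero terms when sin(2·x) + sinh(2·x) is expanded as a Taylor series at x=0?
8·x^9/2835 + 8·x^5/15 + 4·x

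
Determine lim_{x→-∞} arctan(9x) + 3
Evaluate the dominant behaviour as x → -∞; each term tends to a finite value or vanishes.
Limit = 3 - π/2.

Final answer: 3 - π/2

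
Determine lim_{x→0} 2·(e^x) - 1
Direct substitution at x = 0 gives 1.

Final answer: 1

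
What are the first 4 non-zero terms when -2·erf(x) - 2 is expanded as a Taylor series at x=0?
-2·x^5/(5·√(π)) + 4·x^3/(3·√(π)) - 4·x/√(π) - 2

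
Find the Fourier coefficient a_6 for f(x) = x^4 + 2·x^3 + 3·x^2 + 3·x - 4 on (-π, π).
a_6 = (1/π) ∫_{-π}^{π} f(x)·cos(6x) dx.
Evaluate the integral (use parity and integration by parts as needed): a_6 = 8/27 + 2·π^2/9.

Final answer: 8/27 + 2·π^2/9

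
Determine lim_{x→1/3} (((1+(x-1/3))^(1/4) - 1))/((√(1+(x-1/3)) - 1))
Both numerator and denominator → 0 as x → 1/3; this is a 0/0 indeterminate form.
Expand each to leading order near x = 1/3: numerator ~ (x - 1/3)/4, denominator ~ (x - 1/3)/2.
The limit of the ratio is 1/2.

Final answer: 1/2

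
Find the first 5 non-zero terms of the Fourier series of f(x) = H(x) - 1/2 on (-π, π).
2·sin(x)/π + 2·sin(3·x)/(3·π) + 2·sin(5·x)/(5·π) + 2·sin(7·x)/(7·π) + 2·sin(9·x)/(9·π)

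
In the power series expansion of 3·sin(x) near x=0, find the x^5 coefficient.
Expand to order 5: 3·sin(x) = x^5/40 - x^3/2 + 3·x + O(x^6).
The coefficient of x^5 is 1/40.

Final answer: 1/40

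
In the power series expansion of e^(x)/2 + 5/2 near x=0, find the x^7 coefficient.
Expand to order 7: e^(x)/2 + 5/2 = x^7/10080 + x^6/1440 + x^5/240 + x^4/48 + x^3/12 + x^2/4 + x/2 + 3 + O(x^8).
The coefficient of x^7 is 1/10080.

Final answer: 1/10080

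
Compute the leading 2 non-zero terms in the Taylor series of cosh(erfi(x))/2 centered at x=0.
x^2/π + 1/2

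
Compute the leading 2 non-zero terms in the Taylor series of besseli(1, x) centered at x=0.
x^3/16 + x/2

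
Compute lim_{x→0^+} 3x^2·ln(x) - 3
The product is a 0·∞ indeterminate form at x → 0⁺.
Rewrite the product as 3·ln(x) / x^(-2) and apply L'Hôpital, or use the standard hierarchy x^(-2) ≫ |ln x| as x → 0⁺.
The indeterminate product → 0, so the limit = -3.

Final answer: -3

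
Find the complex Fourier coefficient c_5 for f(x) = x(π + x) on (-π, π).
Compute the real Fourier coefficients first: a_5 = -4/25, b_5 = 2·π/5.
Then c_5 = (a_5 − i·b_5)/2 = -2/25 - i·π/5.

Final answer: -2/25 - i·π/5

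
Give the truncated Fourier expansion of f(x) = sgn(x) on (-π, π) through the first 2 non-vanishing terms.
4·sin(x)/π + 4·sin(3·x)/(3·π)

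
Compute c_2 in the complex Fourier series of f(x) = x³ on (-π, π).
Compute the real Fourier coefficients first: a_2 = 0, b_2 = 3/2 - π^2.
Then c_2 = (a_2 − i·b_2)/2 = -3·i/4 + i·π^2/2.

Final answer: -3·i/4 + i·π^2/2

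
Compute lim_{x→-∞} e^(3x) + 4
Evaluate the dominant behaviour as x → -∞; each term tends to a finite value or vanishes.
Limit = 4.

Final answer: 4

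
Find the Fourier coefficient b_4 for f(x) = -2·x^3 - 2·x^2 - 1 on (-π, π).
b_4 = (1/π) ∫_{-π}^{π} f(x)·sin(4x) dx.
Evaluate the integral (use parity and integration by parts as needed): b_4 = -3/8 + π^2.

Final answer: -3/8 + π^2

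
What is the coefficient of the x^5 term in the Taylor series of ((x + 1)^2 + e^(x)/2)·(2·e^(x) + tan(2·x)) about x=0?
Expand to order 5: ((x + 1)^2 + e^(x)/2)·(2·e^(x) + tan(2·x)) = 1267·x^5/120 + 37·x^4/4 + 73·x^3/6 + 14·x^2 + 11·x + 3 + O(x^6).
The coefficient of x^5 is 1267/120.

Final answer: 1267/120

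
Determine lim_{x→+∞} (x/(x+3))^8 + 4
As x → +∞: x/(x+3) = 1/(1 + 3/x) → 1, and the 8th power of a limit-1 base also → 1; with the additive constant, 1 + 4 = 5.
Limit = 5.

Final answer: 5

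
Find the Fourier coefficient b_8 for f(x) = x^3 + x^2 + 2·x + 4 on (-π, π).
b_8 = (1/π) ∫_{-π}^{π} f(x)·sin(8x) dx.
Evaluate the integral (use parity and integration by parts as needed): b_8 = -π^2/4 - 61/128.

Final answer: -π^2/4 - 61/128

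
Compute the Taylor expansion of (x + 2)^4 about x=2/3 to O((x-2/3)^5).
4096/81 + 2048·(x - 2/3)/27 + 128·(x - 2/3)^2/3 + 32·(x - 2/3)^3/3 + (x - 2/3)^4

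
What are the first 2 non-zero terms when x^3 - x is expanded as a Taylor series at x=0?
x^3 - x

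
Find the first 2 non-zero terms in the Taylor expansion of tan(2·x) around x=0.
8·x^3/3 + 2·x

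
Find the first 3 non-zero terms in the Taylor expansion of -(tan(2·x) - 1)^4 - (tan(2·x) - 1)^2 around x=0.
-28·x^2 + 12·x - 2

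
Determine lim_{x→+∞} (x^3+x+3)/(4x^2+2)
This is an ∞/∞ indeterminate form as x → +∞.
Divide numerator and denominator by x^3 and let the lower-order terms vanish; the numerator's degree 3 exceeds the denominator's degree 2, so the quotient diverges.
Limit = ∞.

Final answer: ∞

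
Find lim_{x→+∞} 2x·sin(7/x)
As x → +∞: let u = 7/x → 0⁺; then 2·x·sin(7/x) = 2·7·sin(u)/u → 2·7·1 = 14.
Limit = 14.

Final answer: 14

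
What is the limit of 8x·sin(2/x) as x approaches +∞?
As x → +∞: let u = 2/x → 0⁺; then 8·x·sin(2/x) = 8·2·sin(u)/u → 8·2·1 = 16.
Limit = 16.

Final answer: 16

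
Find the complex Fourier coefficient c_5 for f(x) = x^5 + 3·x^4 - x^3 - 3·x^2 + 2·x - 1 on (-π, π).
Compute the real Fourier coefficients first: a_5 = 444/625 - 24·π^2/25, b_5 = -18·π^2/25 + 608/625 + 2·π^4/5.
Then c_5 = (a_5 − i·b_5)/2 = -12·π^2/25 + 222/625 - i·π^4/5 - 304·i/625 + 9·i·π^2/25.

Final answer: -12·π^2/25 + 222/625 - i·π^4/5 - 304·i/625 + 9·i·π^2/25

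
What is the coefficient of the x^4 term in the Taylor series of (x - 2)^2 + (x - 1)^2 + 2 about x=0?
Expand to order 4: (x - 2)^2 + (x - 1)^2 + 2 = 2·x^2 - 6·x + 7 + O(x^5).
The coefficient of x^4 is 0.

Final answer: 0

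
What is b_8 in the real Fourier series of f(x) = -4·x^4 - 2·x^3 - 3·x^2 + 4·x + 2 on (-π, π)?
b_8 = (1/π) ∫_{-π}^{π} f(x)·sin(8x) dx.
Evaluate the integral (use parity and integration by parts as needed): b_8 = -67/64 + π^2/2.

Final answer: -67/64 + π^2/2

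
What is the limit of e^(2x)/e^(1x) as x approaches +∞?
This is an ∞/∞ indeterminate form as x → +∞.
Rewrite e^(2x)/e^(1x) = e^((2−1)x) = e^(x); the exponent coefficient is 1 > 0 so e^(x) → ∞.
Limit = ∞.

Final answer: ∞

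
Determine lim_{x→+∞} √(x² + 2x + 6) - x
As x → +∞: multiply by the conjugate to get (2x+6)/(√(x²+2x+6)+x); the denominator ~ 2x, so the limit is 2/2 = 1.
Limit = 1.

Final answer: 1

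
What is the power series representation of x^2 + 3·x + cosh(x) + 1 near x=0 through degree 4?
x^4/24 + 3·x^2/2 + 3·x + 2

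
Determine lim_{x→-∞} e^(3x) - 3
Evaluate the dominant behaviour as x → -∞; each term tends to a finite value or vanishes.
Limit = -3.

Final answer: -3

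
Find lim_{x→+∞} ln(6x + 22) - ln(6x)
This is an ∞ − ∞ indeterminate form.
Combine the logarithms: ln(6x+22) − ln(6x) = ln((6x+22)/(6x)) = ln(1 + 22/(6x)) → ln(1) = 0.
Limit = 0.

Final answer: 0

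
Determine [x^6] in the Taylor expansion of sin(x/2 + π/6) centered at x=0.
Expand to order 6: sin(x/2 + π/6) = -x^6/92160 + √(3)·x^5/7680 + x^4/768 - √(3)·x^3/96 - x^2/16 + √(3)·x/4 + 1/2 + O(x^7).
The coefficient of x^6 is -1/92160.

Final answer: -1/92160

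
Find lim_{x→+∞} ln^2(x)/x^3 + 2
The quotient is an ∞/∞ indeterminate form as x → +∞.
The polynomial denominator x^3 dominates the logarithmic numerator (any positive power of x ≫ ln^2(x) as x → ∞), so the quotient → 0.
Adding the constant: 0 + 2 = 2. Limit = 2.

Final answer: 2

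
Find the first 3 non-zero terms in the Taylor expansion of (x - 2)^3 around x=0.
-6·x^2 + 12·x - 8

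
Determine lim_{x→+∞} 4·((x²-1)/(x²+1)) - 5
Evaluate the dominant behaviour as x → +∞; each term tends to a finite value or vanishes.
Limit = -1.

Final answer: -1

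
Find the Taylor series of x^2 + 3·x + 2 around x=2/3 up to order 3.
40/9 + 13·(x - 2/3)/3 + (x - 2/3)^2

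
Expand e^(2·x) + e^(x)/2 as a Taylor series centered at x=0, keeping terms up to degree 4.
11·x^4/16 + 17·x^3/12 + 9·x^2/4 + 5·x/2 + 3/2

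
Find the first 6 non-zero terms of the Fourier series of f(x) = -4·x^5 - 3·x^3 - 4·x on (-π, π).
(-932 - 8·π^4 + 154·π^2)·sin(x) + (-17·π^2 + 59/2 + 4·π^4)·sin(2·x) + (-8·π^4/3 - 428/81 + 106·π^2/27)·sin(3·x) + (-π^2 + 19/8 + 2·π^4)·sin(4·x) + (-8·π^4/5 - 1012/625 + 2·π^2/25)·sin(5·x) + (209/162 + 7·π^2/27 + 4·π^4/3)·sin(6·x)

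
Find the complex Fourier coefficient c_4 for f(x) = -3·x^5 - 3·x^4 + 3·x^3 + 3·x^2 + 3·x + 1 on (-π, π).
Compute the real Fourier coefficients first: a_4 = 21/16 - 3·π^2/2, b_4 = -27·π^2/8 - 15/64 + 3·π^4/2.
Then c_4 = (a_4 − i·b_4)/2 = -3·π^2/4 + 21/32 - 3·i·π^4/4 + 15·i/128 + 27·i·π^2/16.

Final answer: -3·π^2/4 + 21/32 - 3·i·π^4/4 + 15·i/128 + 27·i·π^2/16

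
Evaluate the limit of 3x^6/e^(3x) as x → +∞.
This is an ∞/∞ indeterminate form as x → +∞.
The exponential denominator e^(3x) dominates the polynomial numerator (e^x ≫ x^6 as x → ∞), so the quotient → 0.
Limit = 0.

Final answer: 0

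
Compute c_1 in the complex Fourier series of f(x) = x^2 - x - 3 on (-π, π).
Compute the real Fourier coefficients first: a_1 = -4, b_1 = -2.
Then c_1 = (a_1 − i·b_1)/2 = -2 + i.

Final answer: -2 + i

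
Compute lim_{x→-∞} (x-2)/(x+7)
Evaluate the dominant behaviour as x → -∞; each term tends to a finite value or vanishes.
Limit = 1.

Final answer: 1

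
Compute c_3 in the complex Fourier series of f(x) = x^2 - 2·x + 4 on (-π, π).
Compute the real Fourier coefficients first: a_3 = -4/9, b_3 = -4/3.
Then c_3 = (a_3 − i·b_3)/2 = -2/9 + 2·i/3.

Final answer: -2/9 + 2·i/3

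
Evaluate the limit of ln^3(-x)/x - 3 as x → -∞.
The quotient is an ∞/∞ indeterminate form as x → -∞.
Compare growth rates of the dominant terms (exponentials ≫ polynomials ≫ logarithms), or apply L'Hôpital's rule; the quotient → 0.
Adding the constant: 0 - 3 = -3. Limit = -3.

Final answer: -3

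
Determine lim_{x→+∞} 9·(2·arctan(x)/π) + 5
Evaluate the dominant behaviour as x → +∞; each term tends to a finite value or vanishes.
Limit = 14.

Final answer: 14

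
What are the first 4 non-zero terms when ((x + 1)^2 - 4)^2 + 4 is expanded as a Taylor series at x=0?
4·x^3 - 2·x^2 - 12·x + 13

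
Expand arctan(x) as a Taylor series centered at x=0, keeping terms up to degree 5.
x^5/5 - x^3/3 + x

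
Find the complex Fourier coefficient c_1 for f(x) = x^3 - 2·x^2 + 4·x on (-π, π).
Compute the real Fourier coefficients first: a_1 = 8, b_1 = -4 + 2·π^2.
Then c_1 = (a_1 − i·b_1)/2 = 4 - i·π^2 + 2·i.

Final answer: 4 - i·π^2 + 2·i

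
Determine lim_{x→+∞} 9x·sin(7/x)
As x → +∞: let u = 7/x → 0⁺; then 9·x·sin(7/x) = 9·7·sin(u)/u → 9·7·1 = 63.
Limit = 63.

Final answer: 63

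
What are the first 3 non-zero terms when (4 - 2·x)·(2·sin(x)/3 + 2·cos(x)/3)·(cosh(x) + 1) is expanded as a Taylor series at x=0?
-4·x^2 + 8·x/3 + 16/3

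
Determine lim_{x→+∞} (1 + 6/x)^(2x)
As x → +∞: write (1 + 6/x)^(2x) = ((1 + 6/x)^x)^2 → (e^6)^2 = e^12.
Limit = e^(12).

Final answer: e^(12)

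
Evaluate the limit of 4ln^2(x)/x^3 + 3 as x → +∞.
The quotient is an ∞/∞ indeterminate form as x → +∞.
The polynomial denominator x^3 dominates the logarithmic numerator (any positive power of x ≫ ln^2(x) as x → ∞), so the quotient → 0.
Adding the constant: 0 + 3 = 3. Limit = 3.

Final answer: 3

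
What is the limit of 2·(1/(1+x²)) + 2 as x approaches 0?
Direct substitution at x = 0 gives 4.

Final answer: 4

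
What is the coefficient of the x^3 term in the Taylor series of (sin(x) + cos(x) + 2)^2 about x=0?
Expand to order 3: (sin(x) + cos(x) + 2)^2 = -2·x^3 - 2·x^2 + 6·x + 9 + O(x^4).
The coefficient of x^3 is -2.

Final answer: -2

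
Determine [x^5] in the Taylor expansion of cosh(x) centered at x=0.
Expand to order 5: cosh(x) = x^4/24 + x^2/2 + 1 + O(x^6).
The coefficient of x^5 is 0.

Final answer: 0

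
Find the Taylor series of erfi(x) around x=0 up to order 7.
x^7/(21·√(π)) + x^5/(5·√(π)) + 2·x^3/(3·√(π)) + 2·x/√(π)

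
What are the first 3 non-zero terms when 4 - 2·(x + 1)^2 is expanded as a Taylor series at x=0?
-2·x^2 - 4·x + 2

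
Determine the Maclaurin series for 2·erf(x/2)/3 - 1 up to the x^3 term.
-x^3/(18·√(π)) + 2·x/(3·√(π)) - 1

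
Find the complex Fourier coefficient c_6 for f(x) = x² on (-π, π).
Compute the real Fourier coefficients first: a_6 = 1/9, b_6 = 0.
Then c_6 = (a_6 − i·b_6)/2 = 1/18.

Final answer: 1/18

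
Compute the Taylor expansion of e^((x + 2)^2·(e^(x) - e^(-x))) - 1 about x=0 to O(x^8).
1967467·x^7/252 + 152941·x^6/45 + 20342·x^5/15 + 1460·x^4/3 + 458·x^3/3 + 40·x^2 + 8·x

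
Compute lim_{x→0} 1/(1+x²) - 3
Direct substitution at x = 0 gives -2.

Final answer: -2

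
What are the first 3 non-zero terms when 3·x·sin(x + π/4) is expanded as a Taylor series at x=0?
-3·√(2)·x^3/4 + 3·√(2)·x^2/2 + 3·√(2)·x/2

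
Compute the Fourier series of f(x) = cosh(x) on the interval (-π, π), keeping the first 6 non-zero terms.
-cos(x)·sinh(π)/π + 2·cos(2·x)·sinh(π)/(5·π) - cos(3·x)·sinh(π)/(5·π) + 2·cos(4·x)·sinh(π)/(17·π) - cos(5·x)·sinh(π)/(13·π) + sinh(π)/π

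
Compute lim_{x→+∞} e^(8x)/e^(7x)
This is an ∞/∞ indeterminate form as x → +∞.
Rewrite e^(8x)/e^(7x) = e^((8−7)x) = e^(x); the exponent coefficient is 1 > 0 so e^(x) → ∞.
Limit = ∞.

Final answer: ∞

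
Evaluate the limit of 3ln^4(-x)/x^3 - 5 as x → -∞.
The quotient is an ∞/∞ indeterminate form as x → -∞.
Compare growth rates of the dominant terms (exponentials ≫ polynomials ≫ logarithms), or apply L'Hôpital's rule; the quotient → 0.
Adding the constant: 0 - 5 = -5. Limit = -5.

Final answer: -5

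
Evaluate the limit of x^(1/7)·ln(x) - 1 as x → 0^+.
The product is a 0·∞ indeterminate form at x → 0⁺.
Rewrite the product as ln(x) / x^(-1/7) and apply L'Hôpital, or use the standard hierarchy x^(-1/7) ≫ |ln x| as x → 0⁺.
The indeterminate product → 0, so the limit = -1.

Final answer: -1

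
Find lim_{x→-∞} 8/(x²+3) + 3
Evaluate the dominant behaviour as x → -∞; each term tends to a finite value or vanishes.
Limit = 3.

Final answer: 3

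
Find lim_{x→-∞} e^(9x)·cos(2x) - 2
Evaluate the dominant behaviour as x → -∞; each term tends to a finite value or vanishes.
Limit = -2.

Final answer: -2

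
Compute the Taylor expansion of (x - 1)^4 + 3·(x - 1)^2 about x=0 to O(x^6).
x^4 - 4·x^3 + 9·x^2 - 10·x + 4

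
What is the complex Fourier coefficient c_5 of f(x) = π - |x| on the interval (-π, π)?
Compute the real Fourier coefficients first: a_5 = 4/(25·π), b_5 = 0.
Then c_5 = (a_5 − i·b_5)/2 = 2/(25·π).

Final answer: 2/(25·π)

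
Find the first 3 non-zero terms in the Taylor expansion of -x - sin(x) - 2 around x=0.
x^3/6 - 2·x - 2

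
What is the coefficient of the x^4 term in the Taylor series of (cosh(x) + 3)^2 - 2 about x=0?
Expand to order 4: (cosh(x) + 3)^2 - 2 = 7·x^4/12 + 4·x^2 + 14 + O(x^5).
The coefficient of x^4 is 7/12.

Final answer: 7/12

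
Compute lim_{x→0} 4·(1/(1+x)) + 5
Direct substitution at x = 0 gives 9.

Final answer: 9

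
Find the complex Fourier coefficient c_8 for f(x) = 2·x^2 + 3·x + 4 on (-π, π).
Compute the real Fourier coefficients first: a_8 = 1/8, b_8 = -3/4.
Then c_8 = (a_8 − i·b_8)/2 = 1/16 + 3·i/8.

Final answer: 1/16 + 3·i/8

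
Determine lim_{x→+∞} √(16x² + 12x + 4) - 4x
As x → +∞: multiply by the conjugate to get (12x+4)/(√(16x²+12x+4)+4x); the denominator ~ 8x, so the limit is 12/8 = 3/2.
Limit = 3/2.

Final answer: 3/2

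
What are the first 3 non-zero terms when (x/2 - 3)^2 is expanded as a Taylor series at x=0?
x^2/4 - 3·x + 9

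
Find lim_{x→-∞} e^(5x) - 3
Evaluate the dominant behaviour as x → -∞; each term tends to a finite value or vanishes.
Limit = -3.

Final answer: -3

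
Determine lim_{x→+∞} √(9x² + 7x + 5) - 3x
As x → +∞: multiply by the conjugate to get (7x+5)/(√(9x²+7x+5)+3x); the denominator ~ 6x, so the limit is 7/6.
Limit = 7/6.

Final answer: 7/6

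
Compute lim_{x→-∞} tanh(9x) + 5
Evaluate the dominant behaviour as x → -∞; each term tends to a finite value or vanishes.
Limit = 4.

Final answer: 4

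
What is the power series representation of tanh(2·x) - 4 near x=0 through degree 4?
-8·x^3/3 + 2·x - 4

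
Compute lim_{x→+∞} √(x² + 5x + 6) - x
This is an ∞ − ∞ indeterminate form.
Multiply and divide by the conjugate √(x²+5x + 6) + x; the x² terms cancel, leaving (5x + 6)/(√(x²+5x + 6)+x) → 5/2.
Limit = 5/2.

Final answer: 5/2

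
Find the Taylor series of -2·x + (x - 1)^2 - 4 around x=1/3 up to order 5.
-38/9 - 10·(x - 1/3)/3 + (x - 1/3)^2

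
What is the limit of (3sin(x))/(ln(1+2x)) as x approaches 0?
Both numerator and denominator → 0 as x → 0; this is a 0/0 indeterminate form.
Expand each to leading order near x = 0: numerator ~ 3·x, denominator ~ 2·x.
The limit of the ratio is 3/2.

Final answer: 3/2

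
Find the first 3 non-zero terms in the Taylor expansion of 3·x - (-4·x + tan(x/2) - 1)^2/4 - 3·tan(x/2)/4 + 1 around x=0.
-49·x^2/16 + 7·x/8 + 3/4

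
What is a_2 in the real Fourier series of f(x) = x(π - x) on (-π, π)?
a_2 = (1/π) ∫_{-π}^{π} f(x)·cos(2x) dx.
Evaluate the integral (use parity and integration by parts as needed): a_2 = -1.

Final answer: -1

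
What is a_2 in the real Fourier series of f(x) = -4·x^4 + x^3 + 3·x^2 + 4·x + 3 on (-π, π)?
a_2 = (1/π) ∫_{-π}^{π} f(x)·cos(2x) dx.
Evaluate the integral (use parity and integration by parts as needed): a_2 = 15 - 8·π^2.

Final answer: 15 - 8·π^2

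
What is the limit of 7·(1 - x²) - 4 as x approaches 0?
Direct substitution at x = 0 gives 3.

Final answer: 3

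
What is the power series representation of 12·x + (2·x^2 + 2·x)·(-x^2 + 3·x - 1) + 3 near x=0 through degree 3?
4·x^3 + 4·x^2 + 10·x + 3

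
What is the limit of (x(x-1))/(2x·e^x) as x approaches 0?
Both numerator and denominator → 0 as x → 0; this is a 0/0 indeterminate form.
Expand each to leading order near x = 0: numerator ~ -x, denominator ~ 2·x.
The limit of the ratio is -1/2.

Final answer: -1/2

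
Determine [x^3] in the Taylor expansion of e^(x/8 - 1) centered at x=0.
Expand to order 3: e^(x/8 - 1) = x^3·e^(-1)/3072 + x^2·e^(-1)/128 + x·e^(-1)/8 + e^(-1) + O(x^4).
The coefficient of x^3 is e^(-1)/3072.

Final answer: e^(-1)/3072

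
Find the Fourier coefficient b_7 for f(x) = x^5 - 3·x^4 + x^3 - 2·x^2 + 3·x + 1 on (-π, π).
b_7 = (1/π) ∫_{-π}^{π} f(x)·sin(7x) dx.
Evaluate the integral (use parity and integration by parts as needed): b_7 = 14058/16807 + 58·π^2/343 + 2·π^4/7.

Final answer: 14058/16807 + 58·π^2/343 + 2·π^4/7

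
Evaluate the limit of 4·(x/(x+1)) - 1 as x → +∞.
Evaluate the dominant behaviour as x → +∞; each term tends to a finite value or vanishes.
Limit = 3.

Final answer: 3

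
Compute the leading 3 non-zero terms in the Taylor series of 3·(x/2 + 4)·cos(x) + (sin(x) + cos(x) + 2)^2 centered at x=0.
-8·x^2 + 15·x/2 + 21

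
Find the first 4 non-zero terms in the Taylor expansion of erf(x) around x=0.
-x^7/(21·√(π)) + x^5/(5·√(π)) - 2·x^3/(3·√(π)) + 2·x/√(π)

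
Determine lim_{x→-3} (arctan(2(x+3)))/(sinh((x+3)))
Both numerator and denominator → 0 as x → -3; this is a 0/0 indeterminate form.
Expand each to leading order near x = -3: numerator ~ 2·(x + 3), denominator ~ (x + 3).
The limit of the ratio is 2.

Final answer: 2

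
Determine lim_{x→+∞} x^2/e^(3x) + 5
The quotient is an ∞/∞ indeterminate form as x → +∞.
The exponential denominator e^(3x) dominates the polynomial numerator (e^x ≫ x^2 as x → ∞), so the quotient → 0.
Adding the constant: 0 + 5 = 5. Limit = 5.

Final answer: 5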